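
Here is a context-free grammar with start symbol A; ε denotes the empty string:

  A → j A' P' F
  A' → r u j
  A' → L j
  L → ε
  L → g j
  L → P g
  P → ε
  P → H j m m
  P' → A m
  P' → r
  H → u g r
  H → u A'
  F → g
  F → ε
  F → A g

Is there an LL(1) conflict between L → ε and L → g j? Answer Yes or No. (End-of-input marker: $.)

No

FIRST(ε) = { ε } and FIRST(g j) = { g }.
The first is nullable but FOLLOW(L) = { j } is disjoint from FIRST of the second.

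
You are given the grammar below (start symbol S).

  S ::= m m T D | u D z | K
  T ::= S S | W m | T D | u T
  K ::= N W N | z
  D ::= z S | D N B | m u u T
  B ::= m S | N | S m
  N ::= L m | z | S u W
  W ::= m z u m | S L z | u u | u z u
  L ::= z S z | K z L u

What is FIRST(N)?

{ m, u, z }

From N ::= L m: add FIRST(L) = { m, u, z }.
N ::= z contributes {z}.
From N ::= S u W: add FIRST(S) = { m, u, z }.
Union: FIRST(N) = { m, u, z }.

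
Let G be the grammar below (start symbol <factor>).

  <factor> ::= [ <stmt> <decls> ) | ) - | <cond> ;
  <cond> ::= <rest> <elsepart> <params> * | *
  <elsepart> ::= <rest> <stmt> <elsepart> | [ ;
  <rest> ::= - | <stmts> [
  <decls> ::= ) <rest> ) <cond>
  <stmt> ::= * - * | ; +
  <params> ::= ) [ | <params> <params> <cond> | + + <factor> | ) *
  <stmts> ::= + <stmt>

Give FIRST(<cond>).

{ *, +, - }

From <cond> ::= <rest> <elsepart> <params> *: add FIRST(<rest>) = { +, - }.
<cond> ::= * contributes {*}.
Union: FIRST(<cond>) = { *, +, - }.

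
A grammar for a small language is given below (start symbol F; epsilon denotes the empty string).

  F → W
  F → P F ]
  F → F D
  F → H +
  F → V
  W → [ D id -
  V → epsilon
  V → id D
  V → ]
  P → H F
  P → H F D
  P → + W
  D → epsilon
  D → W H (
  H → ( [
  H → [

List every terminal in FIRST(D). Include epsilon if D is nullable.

D → epsilon contributes epsilon.
From D → W H (: add FIRST(W) = { [ }.
Union: FIRST(D) = { [, epsilon }.

{ [, epsilon }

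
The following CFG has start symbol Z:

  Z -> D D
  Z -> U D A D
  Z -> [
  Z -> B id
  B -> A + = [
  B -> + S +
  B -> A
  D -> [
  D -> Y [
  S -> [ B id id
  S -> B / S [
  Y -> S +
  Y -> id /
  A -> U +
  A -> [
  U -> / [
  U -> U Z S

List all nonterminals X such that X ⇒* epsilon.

{ } (none)

No nonterminal has an empty production or an RHS whose symbols are all nullable.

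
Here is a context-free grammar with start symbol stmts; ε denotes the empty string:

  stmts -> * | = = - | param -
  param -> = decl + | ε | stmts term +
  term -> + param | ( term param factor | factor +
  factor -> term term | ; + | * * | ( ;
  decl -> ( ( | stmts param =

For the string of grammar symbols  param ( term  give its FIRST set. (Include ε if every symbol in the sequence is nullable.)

Add FIRST(param)\{ε} = { *, -, = }; param is nullable, continue.
( is a terminal; add {(} and stop.

{ (, *, -, = }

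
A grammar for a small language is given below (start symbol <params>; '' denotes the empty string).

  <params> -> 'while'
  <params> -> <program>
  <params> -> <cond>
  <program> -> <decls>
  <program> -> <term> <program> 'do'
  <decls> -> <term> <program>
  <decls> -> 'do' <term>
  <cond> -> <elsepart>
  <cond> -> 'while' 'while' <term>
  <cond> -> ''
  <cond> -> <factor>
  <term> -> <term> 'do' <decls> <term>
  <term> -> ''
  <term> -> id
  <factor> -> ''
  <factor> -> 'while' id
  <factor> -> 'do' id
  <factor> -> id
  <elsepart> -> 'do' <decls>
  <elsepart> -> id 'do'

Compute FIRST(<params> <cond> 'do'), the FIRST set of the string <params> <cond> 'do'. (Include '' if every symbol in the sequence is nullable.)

Add FIRST(<params>)\{''} = { 'do', 'while', id }; <params> is nullable, continue.
Add FIRST(<cond>)\{''} = { 'do', 'while', id }; <cond> is nullable, continue.
'do' is a terminal; add {'do'} and stop.

{ 'do', 'while', id }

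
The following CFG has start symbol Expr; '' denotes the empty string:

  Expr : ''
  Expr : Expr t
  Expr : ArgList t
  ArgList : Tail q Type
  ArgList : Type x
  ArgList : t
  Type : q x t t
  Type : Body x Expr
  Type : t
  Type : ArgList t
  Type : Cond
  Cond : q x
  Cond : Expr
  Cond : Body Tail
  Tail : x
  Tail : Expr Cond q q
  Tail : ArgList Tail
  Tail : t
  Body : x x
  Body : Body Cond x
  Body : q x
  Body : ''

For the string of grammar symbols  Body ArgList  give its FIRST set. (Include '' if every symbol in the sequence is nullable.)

Add FIRST(Body)\{''} = { q, t, x }; Body is nullable, continue.
Add FIRST(ArgList) = { q, t, x }; ArgList is not nullable, stop.

{ q, t, x }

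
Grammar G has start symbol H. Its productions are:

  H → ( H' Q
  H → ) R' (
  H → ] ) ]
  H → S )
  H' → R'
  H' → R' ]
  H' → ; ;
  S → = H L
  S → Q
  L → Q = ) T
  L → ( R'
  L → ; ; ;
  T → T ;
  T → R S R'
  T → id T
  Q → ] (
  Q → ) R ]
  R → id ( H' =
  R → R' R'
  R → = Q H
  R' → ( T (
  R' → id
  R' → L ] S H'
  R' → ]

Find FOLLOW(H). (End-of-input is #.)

H is the start symbol, so # ∈ FOLLOW(H).
In S → = H L: add FIRST(L) = { (, ), ;, ] }.
In R → = Q H: H is at the end, add FOLLOW(R) = { ), =, ] }.
Union: FOLLOW(H) = { #, (, ), ;, =, ] }.

{ #, (, ), ;, =, ] }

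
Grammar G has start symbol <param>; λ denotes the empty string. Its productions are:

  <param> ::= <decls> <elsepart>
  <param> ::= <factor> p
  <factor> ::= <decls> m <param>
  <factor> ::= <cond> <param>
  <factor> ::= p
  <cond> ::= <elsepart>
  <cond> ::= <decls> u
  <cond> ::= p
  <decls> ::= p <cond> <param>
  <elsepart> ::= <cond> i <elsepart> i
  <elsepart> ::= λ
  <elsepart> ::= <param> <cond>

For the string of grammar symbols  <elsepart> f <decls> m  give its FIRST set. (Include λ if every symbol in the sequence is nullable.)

{ f, i, p }

Add FIRST(<elsepart>)\{λ} = { i, p }; <elsepart> is nullable, continue.
f is a terminal; add {f} and stop.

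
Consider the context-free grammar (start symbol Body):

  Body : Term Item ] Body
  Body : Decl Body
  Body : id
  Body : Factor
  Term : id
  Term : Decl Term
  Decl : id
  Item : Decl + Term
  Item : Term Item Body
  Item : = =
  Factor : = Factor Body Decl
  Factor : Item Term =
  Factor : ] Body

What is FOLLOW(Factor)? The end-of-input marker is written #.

{ #, =, ], id }

In Body : Factor: Factor is at the end, add FOLLOW(Body) = { #, =, ], id }.
In Factor : = Factor Body Decl: add FIRST(Body Decl) = { =, ], id }.
Union: FOLLOW(Factor) = { #, =, ], id }.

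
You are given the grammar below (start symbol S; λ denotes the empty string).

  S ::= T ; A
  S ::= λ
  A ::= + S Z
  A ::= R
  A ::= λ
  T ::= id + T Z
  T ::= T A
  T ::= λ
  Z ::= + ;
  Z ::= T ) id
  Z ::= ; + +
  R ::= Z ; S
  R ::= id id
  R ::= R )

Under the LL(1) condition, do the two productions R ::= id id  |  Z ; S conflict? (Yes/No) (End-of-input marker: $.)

Yes

FIRST(id id) = { id } and FIRST(Z ; S) = { ), +, ;, id }.
Both contain id, so the two alternatives are not disjoint — LL(1) conflict.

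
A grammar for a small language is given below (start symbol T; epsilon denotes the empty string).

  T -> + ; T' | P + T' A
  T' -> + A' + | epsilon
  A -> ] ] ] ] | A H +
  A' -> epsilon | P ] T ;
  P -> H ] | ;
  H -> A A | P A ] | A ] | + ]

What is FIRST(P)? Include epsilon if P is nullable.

{ +, ;, ] }

From P -> H ]: add FIRST(H) = { +, ;, ] }.
P -> ; contributes {;}.
Union: FIRST(P) = { +, ;, ] }.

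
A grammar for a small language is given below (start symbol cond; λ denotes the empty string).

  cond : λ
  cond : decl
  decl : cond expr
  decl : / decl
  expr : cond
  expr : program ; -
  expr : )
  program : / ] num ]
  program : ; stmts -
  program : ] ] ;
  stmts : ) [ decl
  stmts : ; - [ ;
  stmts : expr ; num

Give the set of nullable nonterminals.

Directly nullable (have an λ-production): cond.
decl : cond expr with every symbol nullable, so decl is nullable.
expr : cond with every symbol nullable, so expr is nullable.
No other nonterminal has a production whose RHS symbols are all nullable.

{ cond, decl, expr }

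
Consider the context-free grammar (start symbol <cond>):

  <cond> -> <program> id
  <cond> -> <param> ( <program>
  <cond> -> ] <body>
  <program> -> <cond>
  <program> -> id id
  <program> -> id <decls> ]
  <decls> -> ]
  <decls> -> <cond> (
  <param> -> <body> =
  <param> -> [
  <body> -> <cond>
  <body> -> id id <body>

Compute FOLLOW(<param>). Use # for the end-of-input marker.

In <cond> -> <param> ( <program>: add FIRST(( <program>) = { ( }.
Union: FOLLOW(<param>) = { ( }.

{ ( }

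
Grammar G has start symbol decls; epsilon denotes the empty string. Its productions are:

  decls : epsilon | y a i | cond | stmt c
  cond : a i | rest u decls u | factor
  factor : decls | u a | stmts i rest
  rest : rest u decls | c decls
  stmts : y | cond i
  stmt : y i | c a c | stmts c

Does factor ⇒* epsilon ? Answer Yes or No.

Yes

factor : decls and each of decls is nullable, so factor ⇒* epsilon.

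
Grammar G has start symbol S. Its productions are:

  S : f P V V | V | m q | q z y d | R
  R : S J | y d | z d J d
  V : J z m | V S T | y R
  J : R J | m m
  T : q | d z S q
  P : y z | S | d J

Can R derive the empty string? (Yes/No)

No nonterminal in this grammar is nullable.
No production of R has an RHS whose symbols are all nullable, so R is not nullable.

No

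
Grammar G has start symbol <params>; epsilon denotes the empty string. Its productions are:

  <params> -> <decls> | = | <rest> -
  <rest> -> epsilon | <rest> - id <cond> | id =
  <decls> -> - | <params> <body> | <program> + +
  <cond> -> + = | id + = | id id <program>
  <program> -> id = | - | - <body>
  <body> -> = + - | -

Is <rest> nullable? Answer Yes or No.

Yes

<rest> has an epsilon-production, so <rest> ⇒ epsilon.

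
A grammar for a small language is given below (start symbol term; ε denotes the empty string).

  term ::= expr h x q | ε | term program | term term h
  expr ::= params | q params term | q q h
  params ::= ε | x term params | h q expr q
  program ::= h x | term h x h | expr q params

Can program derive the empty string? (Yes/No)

Nullable nonterminals: expr, params, term.
No production of program has an RHS whose symbols are all nullable, so program is not nullable.

No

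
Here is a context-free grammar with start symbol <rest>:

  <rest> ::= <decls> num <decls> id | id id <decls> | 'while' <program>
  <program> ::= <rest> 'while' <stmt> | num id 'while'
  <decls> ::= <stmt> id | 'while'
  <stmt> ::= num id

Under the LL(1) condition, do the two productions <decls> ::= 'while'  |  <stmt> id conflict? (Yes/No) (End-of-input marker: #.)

FIRST('while') = { 'while' } and FIRST(<stmt> id) = { num }.
The FIRST sets are disjoint and neither alternative is nullable — no conflict.

No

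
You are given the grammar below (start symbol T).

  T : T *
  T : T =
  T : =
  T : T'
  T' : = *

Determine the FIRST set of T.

{ = }

From T : T *: add FIRST(T) = { = }.
From T : T =: add FIRST(T) = { = }.
T : = contributes {=}.
From T : T': add FIRST(T') = { = }.
Union: FIRST(T) = { = }.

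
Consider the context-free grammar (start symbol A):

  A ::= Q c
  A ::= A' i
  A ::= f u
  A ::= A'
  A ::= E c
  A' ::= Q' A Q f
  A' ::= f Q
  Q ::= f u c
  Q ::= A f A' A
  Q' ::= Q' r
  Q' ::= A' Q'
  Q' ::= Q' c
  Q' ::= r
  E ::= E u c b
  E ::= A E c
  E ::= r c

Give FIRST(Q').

From Q' ::= Q' r: add FIRST(Q') = { f, r }.
From Q' ::= A' Q': add FIRST(A') = { f, r }.
From Q' ::= Q' c: add FIRST(Q') = { f, r }.
Q' ::= r contributes {r}.
Union: FIRST(Q') = { f, r }.

{ f, r }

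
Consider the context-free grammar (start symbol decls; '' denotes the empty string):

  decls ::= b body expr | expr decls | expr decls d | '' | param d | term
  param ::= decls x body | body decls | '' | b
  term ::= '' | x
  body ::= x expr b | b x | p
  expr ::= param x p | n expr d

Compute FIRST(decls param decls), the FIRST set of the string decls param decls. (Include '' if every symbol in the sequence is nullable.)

{ b, d, n, p, x, '' }

Add FIRST(decls)\{''} = { b, d, n, p, x }; decls is nullable, continue.
Add FIRST(param)\{''} = { b, d, n, p, x }; param is nullable, continue.
Add FIRST(decls)\{''} = { b, d, n, p, x }; decls is nullable, continue.
Every symbol is nullable, so include ''.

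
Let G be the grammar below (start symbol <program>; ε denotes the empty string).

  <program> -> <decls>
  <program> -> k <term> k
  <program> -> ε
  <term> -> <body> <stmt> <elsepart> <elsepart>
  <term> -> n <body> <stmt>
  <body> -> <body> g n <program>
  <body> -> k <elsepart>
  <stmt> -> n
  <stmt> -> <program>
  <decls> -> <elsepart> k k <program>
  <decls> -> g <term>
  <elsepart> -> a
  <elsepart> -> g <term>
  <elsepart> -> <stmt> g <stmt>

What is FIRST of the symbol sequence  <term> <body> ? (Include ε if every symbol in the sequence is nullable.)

{ k, n }

Add FIRST(<term>) = { k, n }; <term> is not nullable, stop.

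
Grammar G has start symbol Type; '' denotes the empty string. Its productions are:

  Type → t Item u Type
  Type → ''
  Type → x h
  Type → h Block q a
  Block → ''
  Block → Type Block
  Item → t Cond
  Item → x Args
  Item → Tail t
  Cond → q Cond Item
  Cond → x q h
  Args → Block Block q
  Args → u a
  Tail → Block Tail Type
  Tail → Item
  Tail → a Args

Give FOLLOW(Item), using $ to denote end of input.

In Type → t Item u Type: add FIRST(u Type) = { u }.
In Cond → q Cond Item: Item is at the end, add FOLLOW(Cond) = { a, h, t, u, x }.
In Tail → Item: Item is at the end, add FOLLOW(Tail) = { h, t, x }.
Union: FOLLOW(Item) = { a, h, t, u, x }.

{ a, h, t, u, x }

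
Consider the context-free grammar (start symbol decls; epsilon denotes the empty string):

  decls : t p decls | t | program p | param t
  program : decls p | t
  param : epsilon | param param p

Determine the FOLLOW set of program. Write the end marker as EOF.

In decls : program p: add FIRST(p) = { p }.
Union: FOLLOW(program) = { p }.

{ p }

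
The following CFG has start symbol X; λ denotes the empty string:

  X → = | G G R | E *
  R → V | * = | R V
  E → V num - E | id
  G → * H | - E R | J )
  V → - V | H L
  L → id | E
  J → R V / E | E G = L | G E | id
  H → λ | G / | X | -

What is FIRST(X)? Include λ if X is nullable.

X → = contributes {=}.
From X → G G R: add FIRST(G) = { *, -, =, id }.
From X → E *: add FIRST(E) = { *, -, =, id }.
Union: FIRST(X) = { *, -, =, id }.

{ *, -, =, id }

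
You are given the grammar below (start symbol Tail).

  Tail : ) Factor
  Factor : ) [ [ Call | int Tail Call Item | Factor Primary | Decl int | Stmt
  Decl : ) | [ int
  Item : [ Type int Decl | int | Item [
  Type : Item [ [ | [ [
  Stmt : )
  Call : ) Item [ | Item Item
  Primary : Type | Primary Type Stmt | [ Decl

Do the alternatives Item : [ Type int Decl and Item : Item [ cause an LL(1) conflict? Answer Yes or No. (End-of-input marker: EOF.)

Yes

FIRST([ Type int Decl) = { [ } and FIRST(Item [) = { [, int }.
Both contain [, so the two alternatives are not disjoint — LL(1) conflict.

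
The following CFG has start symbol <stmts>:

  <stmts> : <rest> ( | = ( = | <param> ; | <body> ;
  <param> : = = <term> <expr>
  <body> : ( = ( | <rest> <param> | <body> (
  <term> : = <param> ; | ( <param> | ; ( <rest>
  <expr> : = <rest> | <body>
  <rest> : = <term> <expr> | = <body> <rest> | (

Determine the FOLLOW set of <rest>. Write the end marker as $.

In <stmts> : <rest> (: add FIRST(() = { ( }.
In <body> : <rest> <param>: add FIRST(<param>) = { = }.
In <term> : ; ( <rest>: <rest> is at the end, add FOLLOW(<term>) = { (, = }.
In <expr> : = <rest>: <rest> is at the end, add FOLLOW(<expr>) = { (, ;, = }.
In <rest> : = <body> <rest>: <rest> is at the end, add FOLLOW(<rest>) = { (, ;, = }.
Union: FOLLOW(<rest>) = { (, ;, = }.

{ (, ;, = }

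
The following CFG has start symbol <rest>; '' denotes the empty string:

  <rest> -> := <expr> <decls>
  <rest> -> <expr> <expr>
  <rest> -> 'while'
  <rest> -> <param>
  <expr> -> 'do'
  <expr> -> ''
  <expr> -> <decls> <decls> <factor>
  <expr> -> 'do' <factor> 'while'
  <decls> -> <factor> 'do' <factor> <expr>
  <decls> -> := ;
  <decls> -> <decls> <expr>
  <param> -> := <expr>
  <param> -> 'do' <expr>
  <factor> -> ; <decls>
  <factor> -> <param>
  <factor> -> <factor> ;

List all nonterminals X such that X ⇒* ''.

{ <expr>, <rest> }

Directly nullable (have an ''-production): <expr>.
<rest> -> <expr> <expr> with every symbol nullable, so <rest> is nullable.
No other nonterminal has a production whose RHS symbols are all nullable.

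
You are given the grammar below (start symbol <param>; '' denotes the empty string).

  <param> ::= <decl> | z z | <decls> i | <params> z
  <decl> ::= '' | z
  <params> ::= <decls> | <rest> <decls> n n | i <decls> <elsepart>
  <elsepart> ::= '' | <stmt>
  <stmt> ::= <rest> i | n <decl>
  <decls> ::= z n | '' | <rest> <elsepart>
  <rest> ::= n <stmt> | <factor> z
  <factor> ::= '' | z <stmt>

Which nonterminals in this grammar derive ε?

{ <decl>, <decls>, <elsepart>, <factor>, <param>, <params> }

Directly nullable (have an ''-production): <decl>, <elsepart>, <decls>, <factor>.
<param> ::= <decl> with every symbol nullable, so <param> is nullable.
<params> ::= <decls> with every symbol nullable, so <params> is nullable.
No other nonterminal has a production whose RHS symbols are all nullable.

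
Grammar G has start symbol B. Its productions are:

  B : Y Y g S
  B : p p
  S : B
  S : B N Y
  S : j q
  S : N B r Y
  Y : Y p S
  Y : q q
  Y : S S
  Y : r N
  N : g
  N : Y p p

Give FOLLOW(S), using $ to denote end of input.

{ $, g, j, p, q, r }

In B : Y Y g S: S is at the end, add FOLLOW(B) = { $, g, j, p, q, r }.
In Y : Y p S: S is at the end, add FOLLOW(Y) = { $, g, j, p, q, r }.
In Y : S S: add FIRST(S) = { g, j, p, q, r }.
In Y : S S: S is at the end, add FOLLOW(Y) = { $, g, j, p, q, r }.
Union: FOLLOW(S) = { $, g, j, p, q, r }.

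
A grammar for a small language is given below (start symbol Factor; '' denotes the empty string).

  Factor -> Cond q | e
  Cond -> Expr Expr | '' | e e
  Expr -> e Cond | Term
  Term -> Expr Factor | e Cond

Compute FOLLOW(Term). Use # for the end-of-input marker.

In Expr -> Term: Term is at the end, add FOLLOW(Expr) = { e, q }.
Union: FOLLOW(Term) = { e, q }.

{ e, q }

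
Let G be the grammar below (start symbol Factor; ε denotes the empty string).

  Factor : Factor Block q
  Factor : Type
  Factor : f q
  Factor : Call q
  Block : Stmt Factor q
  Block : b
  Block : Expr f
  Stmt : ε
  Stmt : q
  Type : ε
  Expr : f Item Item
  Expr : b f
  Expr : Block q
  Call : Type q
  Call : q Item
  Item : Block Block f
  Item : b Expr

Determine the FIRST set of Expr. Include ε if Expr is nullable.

Expr : f Item Item contributes {f}.
Expr : b f contributes {b}.
From Expr : Block q: add FIRST(Block) = { b, f, q }.
Union: FIRST(Expr) = { b, f, q }.

{ b, f, q }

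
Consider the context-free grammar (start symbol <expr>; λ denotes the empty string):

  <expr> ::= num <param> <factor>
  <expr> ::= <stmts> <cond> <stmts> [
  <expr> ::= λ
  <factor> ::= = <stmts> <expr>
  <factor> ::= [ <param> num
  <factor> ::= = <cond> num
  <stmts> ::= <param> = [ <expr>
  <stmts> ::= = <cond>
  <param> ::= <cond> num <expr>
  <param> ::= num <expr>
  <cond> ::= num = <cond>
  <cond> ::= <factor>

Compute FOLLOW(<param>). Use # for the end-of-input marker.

{ =, [, num }

In <expr> ::= num <param> <factor>: add FIRST(<factor>) = { =, [ }.
In <factor> ::= [ <param> num: add FIRST(num) = { num }.
In <stmts> ::= <param> = [ <expr>: add FIRST(= [ <expr>) = { = }.
Union: FOLLOW(<param>) = { =, [, num }.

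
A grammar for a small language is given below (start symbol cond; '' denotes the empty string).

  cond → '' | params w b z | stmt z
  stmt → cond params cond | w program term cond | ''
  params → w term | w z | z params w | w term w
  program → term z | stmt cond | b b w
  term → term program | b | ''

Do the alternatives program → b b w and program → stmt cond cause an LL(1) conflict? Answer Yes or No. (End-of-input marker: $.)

Yes

FIRST(b b w) = { b } and FIRST(stmt cond) = { w, z, '' }.
The second alternative is nullable and FOLLOW(program) = { b, w, z } shares b with FIRST of the first — conflict.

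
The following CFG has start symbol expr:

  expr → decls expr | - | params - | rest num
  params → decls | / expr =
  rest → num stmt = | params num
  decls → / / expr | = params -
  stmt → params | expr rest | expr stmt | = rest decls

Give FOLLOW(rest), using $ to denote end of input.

In expr → rest num: add FIRST(num) = { num }.
In stmt → expr rest: rest is at the end, add FOLLOW(stmt) = { = }.
In stmt → = rest decls: add FIRST(decls) = { /, = }.
Union: FOLLOW(rest) = { /, =, num }.

{ /, =, num }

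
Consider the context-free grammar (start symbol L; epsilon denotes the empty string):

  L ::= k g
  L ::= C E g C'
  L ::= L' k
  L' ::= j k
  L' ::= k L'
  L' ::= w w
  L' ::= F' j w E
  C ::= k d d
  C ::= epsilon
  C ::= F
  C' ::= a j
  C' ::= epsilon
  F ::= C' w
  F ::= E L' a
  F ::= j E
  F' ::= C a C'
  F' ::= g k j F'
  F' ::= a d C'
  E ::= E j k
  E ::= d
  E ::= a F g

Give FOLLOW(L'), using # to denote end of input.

{ a, k }

In L ::= L' k: add FIRST(k) = { k }.
In L' ::= k L': L' is at the end, add FOLLOW(L') = { a, k }.
In F ::= E L' a: add FIRST(a) = { a }.
Union: FOLLOW(L') = { a, k }.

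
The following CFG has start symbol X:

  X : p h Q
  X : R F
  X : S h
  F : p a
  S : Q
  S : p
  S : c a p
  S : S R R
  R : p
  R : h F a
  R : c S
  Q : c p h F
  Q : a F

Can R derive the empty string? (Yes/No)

No

No nonterminal in this grammar is nullable.
No production of R has an RHS whose symbols are all nullable, so R is not nullable.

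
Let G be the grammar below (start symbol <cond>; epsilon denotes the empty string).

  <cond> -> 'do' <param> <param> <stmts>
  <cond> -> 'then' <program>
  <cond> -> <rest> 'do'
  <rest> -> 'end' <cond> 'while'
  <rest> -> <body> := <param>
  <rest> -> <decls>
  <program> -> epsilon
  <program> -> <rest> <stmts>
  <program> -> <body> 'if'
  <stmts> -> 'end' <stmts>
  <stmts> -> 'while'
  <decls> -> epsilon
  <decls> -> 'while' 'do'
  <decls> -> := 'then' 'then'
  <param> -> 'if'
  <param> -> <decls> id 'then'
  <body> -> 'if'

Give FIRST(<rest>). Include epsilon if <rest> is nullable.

{ 'end', 'if', 'while', :=, epsilon }

<rest> -> 'end' <cond> 'while' contributes {'end'}.
From <rest> -> <body> := <param>: add FIRST(<body>) = { 'if' }.
From <rest> -> <decls>: add FIRST(<decls>) = { 'while', :=, epsilon } (including epsilon since <decls> is nullable).
Union: FIRST(<rest>) = { 'end', 'if', 'while', :=, epsilon }.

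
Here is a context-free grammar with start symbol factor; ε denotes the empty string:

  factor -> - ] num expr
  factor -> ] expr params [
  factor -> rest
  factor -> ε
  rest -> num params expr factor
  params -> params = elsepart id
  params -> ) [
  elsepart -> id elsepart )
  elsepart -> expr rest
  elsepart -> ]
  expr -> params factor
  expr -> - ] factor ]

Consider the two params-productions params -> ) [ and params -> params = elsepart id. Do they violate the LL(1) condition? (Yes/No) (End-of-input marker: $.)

Yes

FIRST() [) = { ) } and FIRST(params = elsepart id) = { ) }.
Both contain ), so the two alternatives are not disjoint — LL(1) conflict.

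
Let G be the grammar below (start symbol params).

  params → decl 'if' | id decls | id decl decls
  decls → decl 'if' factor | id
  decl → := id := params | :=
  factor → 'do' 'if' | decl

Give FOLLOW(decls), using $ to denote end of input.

{ $, 'if', :=, id }

In params → id decls: decls is at the end, add FOLLOW(params) = { $, 'if', :=, id }.
In params → id decl decls: decls is at the end, add FOLLOW(params) = { $, 'if', :=, id }.
Union: FOLLOW(decls) = { $, 'if', :=, id }.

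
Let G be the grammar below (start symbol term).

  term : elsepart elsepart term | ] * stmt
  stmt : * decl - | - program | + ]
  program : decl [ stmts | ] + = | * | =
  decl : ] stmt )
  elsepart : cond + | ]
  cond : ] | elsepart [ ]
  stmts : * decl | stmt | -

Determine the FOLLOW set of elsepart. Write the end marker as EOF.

{ [, ] }

In term : elsepart elsepart term: add FIRST(elsepart term) = { ] }.
In term : elsepart elsepart term: add FIRST(term) = { ] }.
In cond : elsepart [ ]: add FIRST([ ]) = { [ }.
Union: FOLLOW(elsepart) = { [, ] }.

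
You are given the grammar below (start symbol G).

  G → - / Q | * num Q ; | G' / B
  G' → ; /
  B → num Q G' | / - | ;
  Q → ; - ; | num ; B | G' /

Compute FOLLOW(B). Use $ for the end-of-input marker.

In G → G' / B: B is at the end, add FOLLOW(G) = { $ }.
In Q → num ; B: B is at the end, add FOLLOW(Q) = { $, ; }.
Union: FOLLOW(B) = { $, ; }.

{ $, ; }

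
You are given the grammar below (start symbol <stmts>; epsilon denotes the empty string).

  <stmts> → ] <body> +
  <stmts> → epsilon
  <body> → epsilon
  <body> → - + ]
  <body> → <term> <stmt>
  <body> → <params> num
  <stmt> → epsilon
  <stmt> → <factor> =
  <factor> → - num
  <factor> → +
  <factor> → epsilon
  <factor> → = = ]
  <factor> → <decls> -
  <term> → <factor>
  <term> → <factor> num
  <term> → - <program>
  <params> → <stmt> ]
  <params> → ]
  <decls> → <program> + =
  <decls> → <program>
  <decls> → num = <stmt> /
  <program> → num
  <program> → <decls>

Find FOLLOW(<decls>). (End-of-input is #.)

{ +, -, =, num }

In <factor> → <decls> -: add FIRST(-) = { - }.
In <program> → <decls>: <decls> is at the end, add FOLLOW(<program>) = { +, -, =, num }.
Union: FOLLOW(<decls>) = { +, -, =, num }.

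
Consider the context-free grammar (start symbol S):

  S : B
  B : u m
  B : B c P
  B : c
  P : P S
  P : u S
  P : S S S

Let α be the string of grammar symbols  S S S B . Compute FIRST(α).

Add FIRST(S) = { c, u }; S is not nullable, stop.

{ c, u }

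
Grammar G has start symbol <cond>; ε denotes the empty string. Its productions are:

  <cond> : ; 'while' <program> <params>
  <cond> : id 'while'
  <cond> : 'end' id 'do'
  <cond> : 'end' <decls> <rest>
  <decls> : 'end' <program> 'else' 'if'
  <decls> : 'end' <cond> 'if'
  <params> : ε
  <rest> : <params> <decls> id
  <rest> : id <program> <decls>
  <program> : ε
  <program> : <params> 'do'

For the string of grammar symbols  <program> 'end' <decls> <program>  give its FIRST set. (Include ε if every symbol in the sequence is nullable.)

Add FIRST(<program>)\{ε} = { 'do' }; <program> is nullable, continue.
'end' is a terminal; add {'end'} and stop.

{ 'do', 'end' }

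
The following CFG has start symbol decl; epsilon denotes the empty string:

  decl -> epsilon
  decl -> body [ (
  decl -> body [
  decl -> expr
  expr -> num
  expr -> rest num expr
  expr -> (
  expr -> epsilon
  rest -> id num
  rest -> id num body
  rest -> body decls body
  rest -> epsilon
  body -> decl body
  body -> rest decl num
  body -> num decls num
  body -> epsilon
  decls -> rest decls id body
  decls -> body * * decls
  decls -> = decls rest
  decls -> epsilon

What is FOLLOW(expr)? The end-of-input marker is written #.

{ #, (, *, =, [, id, num }

In decl -> expr: expr is at the end, add FOLLOW(decl) = { #, (, *, =, [, id, num }.
In expr -> rest num expr: expr is at the end, add FOLLOW(expr) = { #, (, *, =, [, id, num }.
Union: FOLLOW(expr) = { #, (, *, =, [, id, num }.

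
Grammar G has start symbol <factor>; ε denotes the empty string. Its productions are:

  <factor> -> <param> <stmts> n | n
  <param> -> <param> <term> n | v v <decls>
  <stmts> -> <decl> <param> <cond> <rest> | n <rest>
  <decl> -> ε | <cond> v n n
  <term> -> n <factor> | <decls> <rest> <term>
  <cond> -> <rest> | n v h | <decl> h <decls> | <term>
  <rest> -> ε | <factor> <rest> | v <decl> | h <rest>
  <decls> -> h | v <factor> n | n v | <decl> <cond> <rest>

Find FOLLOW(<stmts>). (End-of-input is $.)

In <factor> -> <param> <stmts> n: add FIRST(n) = { n }.
Union: FOLLOW(<stmts>) = { n }.

{ n }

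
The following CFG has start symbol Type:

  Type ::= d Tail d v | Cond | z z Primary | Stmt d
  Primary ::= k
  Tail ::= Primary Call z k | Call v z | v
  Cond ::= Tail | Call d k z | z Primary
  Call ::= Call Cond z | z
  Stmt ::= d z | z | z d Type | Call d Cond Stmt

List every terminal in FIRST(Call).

From Call ::= Call Cond z: add FIRST(Call) = { z }.
Call ::= z contributes {z}.
Union: FIRST(Call) = { z }.

{ z }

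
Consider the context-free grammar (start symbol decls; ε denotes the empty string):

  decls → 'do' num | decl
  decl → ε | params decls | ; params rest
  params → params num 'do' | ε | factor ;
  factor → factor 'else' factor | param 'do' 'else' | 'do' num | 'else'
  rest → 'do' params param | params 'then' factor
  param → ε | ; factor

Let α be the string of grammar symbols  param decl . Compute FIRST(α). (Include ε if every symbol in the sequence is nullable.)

Add FIRST(param)\{ε} = { ; }; param is nullable, continue.
Add FIRST(decl)\{ε} = { 'do', 'else', ;, num }; decl is nullable, continue.
Every symbol is nullable, so include ε.

{ 'do', 'else', ;, num, ε }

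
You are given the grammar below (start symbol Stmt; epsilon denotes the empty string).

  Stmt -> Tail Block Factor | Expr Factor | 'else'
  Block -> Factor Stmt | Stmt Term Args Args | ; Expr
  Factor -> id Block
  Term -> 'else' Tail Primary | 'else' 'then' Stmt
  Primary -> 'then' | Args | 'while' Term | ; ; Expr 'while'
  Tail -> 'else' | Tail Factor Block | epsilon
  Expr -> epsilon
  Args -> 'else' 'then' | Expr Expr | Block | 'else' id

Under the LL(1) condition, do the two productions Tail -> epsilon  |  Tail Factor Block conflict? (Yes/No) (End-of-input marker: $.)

Yes

FIRST(epsilon) = { epsilon } and FIRST(Tail Factor Block) = { 'else', id }.
The first alternative is nullable and FOLLOW(Tail) = { $, 'else', 'then', 'while', ;, id } shares 'else' with FIRST of the second — conflict.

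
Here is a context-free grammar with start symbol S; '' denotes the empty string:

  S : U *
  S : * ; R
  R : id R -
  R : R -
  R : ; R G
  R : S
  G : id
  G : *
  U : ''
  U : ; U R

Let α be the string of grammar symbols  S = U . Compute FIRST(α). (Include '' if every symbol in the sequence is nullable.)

Add FIRST(S) = { *, ; }; S is not nullable, stop.

{ *, ; }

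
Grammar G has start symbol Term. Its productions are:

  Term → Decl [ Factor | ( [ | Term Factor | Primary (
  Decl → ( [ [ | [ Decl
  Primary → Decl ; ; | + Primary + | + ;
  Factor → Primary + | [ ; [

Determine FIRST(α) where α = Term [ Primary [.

Add FIRST(Term) = { (, +, [ }; Term is not nullable, stop.

{ (, +, [ }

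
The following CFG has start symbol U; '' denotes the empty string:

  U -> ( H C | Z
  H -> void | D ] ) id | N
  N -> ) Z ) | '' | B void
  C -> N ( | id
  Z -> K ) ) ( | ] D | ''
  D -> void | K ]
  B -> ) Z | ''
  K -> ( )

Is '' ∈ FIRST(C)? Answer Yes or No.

No

Nullable nonterminals: B, H, N, U, Z.
No production of C has an RHS whose symbols are all nullable, so C is not nullable.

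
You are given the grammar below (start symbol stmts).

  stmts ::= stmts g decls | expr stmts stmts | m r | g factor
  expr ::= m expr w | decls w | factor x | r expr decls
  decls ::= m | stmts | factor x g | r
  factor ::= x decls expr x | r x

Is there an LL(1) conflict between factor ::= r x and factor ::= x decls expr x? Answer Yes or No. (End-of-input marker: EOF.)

No

FIRST(r x) = { r } and FIRST(x decls expr x) = { x }.
The FIRST sets are disjoint and neither alternative is nullable — no conflict.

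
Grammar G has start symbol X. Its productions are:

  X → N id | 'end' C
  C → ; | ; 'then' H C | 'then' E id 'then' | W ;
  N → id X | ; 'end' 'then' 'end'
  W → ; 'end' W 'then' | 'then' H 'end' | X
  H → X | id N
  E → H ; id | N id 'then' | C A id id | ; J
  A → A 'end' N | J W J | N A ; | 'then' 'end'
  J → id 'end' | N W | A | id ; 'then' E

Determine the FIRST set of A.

From A → A 'end' N: add FIRST(A) = { 'then', ;, id }.
From A → J W J: add FIRST(J) = { 'then', ;, id }.
From A → N A ;: add FIRST(N) = { ;, id }.
A → 'then' 'end' contributes {'then'}.
Union: FIRST(A) = { 'then', ;, id }.

{ 'then', ;, id }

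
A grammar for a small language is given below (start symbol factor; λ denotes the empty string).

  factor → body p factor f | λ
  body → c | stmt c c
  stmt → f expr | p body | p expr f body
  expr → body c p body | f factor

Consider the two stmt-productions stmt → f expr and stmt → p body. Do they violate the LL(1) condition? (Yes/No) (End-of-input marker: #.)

No

FIRST(f expr) = { f } and FIRST(p body) = { p }.
The FIRST sets are disjoint and neither alternative is nullable — no conflict.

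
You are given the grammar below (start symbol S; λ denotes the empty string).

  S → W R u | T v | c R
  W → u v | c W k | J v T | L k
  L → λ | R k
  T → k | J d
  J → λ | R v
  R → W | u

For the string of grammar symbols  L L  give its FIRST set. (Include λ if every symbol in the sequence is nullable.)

Add FIRST(L)\{λ} = { c, k, u, v }; L is nullable, continue.
Add FIRST(L)\{λ} = { c, k, u, v }; L is nullable, continue.
Every symbol is nullable, so include λ.

{ c, k, u, v, λ }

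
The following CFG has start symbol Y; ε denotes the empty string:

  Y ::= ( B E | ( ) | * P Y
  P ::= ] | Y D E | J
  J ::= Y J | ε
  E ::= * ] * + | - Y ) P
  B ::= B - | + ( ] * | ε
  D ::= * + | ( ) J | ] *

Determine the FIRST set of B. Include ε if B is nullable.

{ +, -, ε }

From B ::= B -: B nullable, take FIRST(B) ∪ {-} = { +, - }.
B ::= + ( ] * contributes {+}.
B ::= ε contributes ε.
Union: FIRST(B) = { +, -, ε }.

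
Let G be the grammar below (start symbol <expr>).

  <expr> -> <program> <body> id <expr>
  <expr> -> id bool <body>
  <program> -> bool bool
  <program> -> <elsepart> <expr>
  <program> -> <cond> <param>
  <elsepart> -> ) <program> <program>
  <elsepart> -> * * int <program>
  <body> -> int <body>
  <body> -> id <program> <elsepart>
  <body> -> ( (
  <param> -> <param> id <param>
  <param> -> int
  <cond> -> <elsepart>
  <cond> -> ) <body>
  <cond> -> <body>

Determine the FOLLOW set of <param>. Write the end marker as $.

{ $, (, ), *, bool, id, int }

In <program> -> <cond> <param>: <param> is at the end, add FOLLOW(<program>) = { $, (, ), *, bool, id, int }.
In <param> -> <param> id <param>: add FIRST(id <param>) = { id }.
In <param> -> <param> id <param>: <param> is at the end, add FOLLOW(<param>) = { $, (, ), *, bool, id, int }.
Union: FOLLOW(<param>) = { $, (, ), *, bool, id, int }.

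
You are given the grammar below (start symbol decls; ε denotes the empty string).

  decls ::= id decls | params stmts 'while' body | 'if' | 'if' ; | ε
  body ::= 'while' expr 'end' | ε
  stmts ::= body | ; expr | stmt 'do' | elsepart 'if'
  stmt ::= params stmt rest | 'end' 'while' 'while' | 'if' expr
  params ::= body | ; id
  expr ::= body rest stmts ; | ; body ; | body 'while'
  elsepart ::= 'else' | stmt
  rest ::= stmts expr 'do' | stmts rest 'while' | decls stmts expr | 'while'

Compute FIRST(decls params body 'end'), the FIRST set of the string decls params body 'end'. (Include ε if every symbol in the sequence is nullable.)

{ 'else', 'end', 'if', 'while', ;, id }

Add FIRST(decls)\{ε} = { 'else', 'end', 'if', 'while', ;, id }; decls is nullable, continue.
Add FIRST(params)\{ε} = { 'while', ; }; params is nullable, continue.
Add FIRST(body)\{ε} = { 'while' }; body is nullable, continue.
'end' is a terminal; add {'end'} and stop.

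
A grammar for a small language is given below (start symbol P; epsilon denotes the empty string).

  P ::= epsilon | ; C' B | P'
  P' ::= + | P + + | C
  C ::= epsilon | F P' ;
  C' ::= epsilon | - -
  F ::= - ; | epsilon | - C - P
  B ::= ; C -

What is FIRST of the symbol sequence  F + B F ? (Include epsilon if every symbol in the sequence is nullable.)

Add FIRST(F)\{epsilon} = { - }; F is nullable, continue.
+ is a terminal; add {+} and stop.

{ +, - }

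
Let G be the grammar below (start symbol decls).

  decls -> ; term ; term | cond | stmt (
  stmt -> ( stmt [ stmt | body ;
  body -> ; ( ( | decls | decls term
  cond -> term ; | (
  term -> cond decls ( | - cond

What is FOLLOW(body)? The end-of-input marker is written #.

In stmt -> body ;: add FIRST(;) = { ; }.
Union: FOLLOW(body) = { ; }.

{ ; }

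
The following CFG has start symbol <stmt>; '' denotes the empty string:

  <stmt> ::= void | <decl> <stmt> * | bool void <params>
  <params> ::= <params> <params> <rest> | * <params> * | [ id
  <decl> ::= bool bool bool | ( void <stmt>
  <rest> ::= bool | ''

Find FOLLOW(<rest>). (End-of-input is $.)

{ $, (, *, [, bool, void }

In <params> ::= <params> <params> <rest>: <rest> is at the end, add FOLLOW(<params>) = { $, (, *, [, bool, void }.
Union: FOLLOW(<rest>) = { $, (, *, [, bool, void }.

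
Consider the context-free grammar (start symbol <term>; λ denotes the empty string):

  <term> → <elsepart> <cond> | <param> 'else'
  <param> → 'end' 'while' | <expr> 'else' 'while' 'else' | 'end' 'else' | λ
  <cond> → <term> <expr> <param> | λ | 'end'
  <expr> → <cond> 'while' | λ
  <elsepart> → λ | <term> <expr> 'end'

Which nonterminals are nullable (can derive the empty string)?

Directly nullable (have an λ-production): <param>, <cond>, <expr>, <elsepart>.
<term> → <elsepart> <cond> with every symbol nullable, so <term> is nullable.

{ <cond>, <elsepart>, <expr>, <param>, <term> }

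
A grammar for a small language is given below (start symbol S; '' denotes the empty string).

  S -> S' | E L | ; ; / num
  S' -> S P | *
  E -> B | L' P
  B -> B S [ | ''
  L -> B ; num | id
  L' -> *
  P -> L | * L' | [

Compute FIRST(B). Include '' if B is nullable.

From B -> B S [: B nullable, take FIRST(B) ∪ FIRST(S) = { *, ;, id }.
B -> '' contributes ''.
Union: FIRST(B) = { *, ;, id, '' }.

{ *, ;, id, '' }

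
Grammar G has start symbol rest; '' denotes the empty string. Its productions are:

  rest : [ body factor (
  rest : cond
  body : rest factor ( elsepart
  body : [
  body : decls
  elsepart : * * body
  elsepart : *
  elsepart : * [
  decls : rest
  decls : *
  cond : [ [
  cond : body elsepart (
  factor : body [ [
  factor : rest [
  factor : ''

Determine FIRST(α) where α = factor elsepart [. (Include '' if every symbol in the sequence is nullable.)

{ *, [ }

Add FIRST(factor)\{''} = { *, [ }; factor is nullable, continue.
Add FIRST(elsepart) = { * }; elsepart is not nullable, stop.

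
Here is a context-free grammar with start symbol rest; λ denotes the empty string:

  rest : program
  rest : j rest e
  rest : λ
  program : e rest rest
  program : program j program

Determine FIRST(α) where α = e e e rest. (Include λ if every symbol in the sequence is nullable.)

e is a terminal; add {e} and stop.

{ e }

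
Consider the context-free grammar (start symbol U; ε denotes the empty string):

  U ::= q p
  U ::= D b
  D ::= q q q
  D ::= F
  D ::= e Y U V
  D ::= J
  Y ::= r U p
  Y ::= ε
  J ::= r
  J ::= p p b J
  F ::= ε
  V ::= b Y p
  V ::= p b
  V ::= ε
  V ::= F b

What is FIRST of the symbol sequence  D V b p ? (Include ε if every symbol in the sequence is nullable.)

Add FIRST(D)\{ε} = { e, p, q, r }; D is nullable, continue.
Add FIRST(V)\{ε} = { b, p }; V is nullable, continue.
b is a terminal; add {b} and stop.

{ b, e, p, q, r }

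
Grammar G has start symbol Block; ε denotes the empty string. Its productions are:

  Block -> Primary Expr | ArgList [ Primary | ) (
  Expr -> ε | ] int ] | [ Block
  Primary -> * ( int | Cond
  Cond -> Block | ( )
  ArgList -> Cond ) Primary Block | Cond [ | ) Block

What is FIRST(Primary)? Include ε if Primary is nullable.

{ (, ), * }

Primary -> * ( int contributes {*}.
From Primary -> Cond: add FIRST(Cond) = { (, ), * }.
Union: FIRST(Primary) = { (, ), * }.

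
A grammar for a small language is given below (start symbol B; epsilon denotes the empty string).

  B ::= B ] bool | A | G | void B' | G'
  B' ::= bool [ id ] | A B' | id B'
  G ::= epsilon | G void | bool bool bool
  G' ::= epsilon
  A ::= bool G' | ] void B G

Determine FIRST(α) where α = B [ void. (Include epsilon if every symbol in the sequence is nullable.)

{ [, ], bool, void }

Add FIRST(B)\{epsilon} = { ], bool, void }; B is nullable, continue.
[ is a terminal; add {[} and stop.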